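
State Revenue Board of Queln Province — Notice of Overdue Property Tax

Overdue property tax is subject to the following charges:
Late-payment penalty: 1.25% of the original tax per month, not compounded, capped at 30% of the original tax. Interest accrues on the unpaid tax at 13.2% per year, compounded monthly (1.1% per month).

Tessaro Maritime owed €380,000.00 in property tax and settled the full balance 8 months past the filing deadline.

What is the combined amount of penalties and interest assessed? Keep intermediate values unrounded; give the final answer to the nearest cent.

Penalty: 8 × 1.25% × €380,000.00 = €38,000.00 (below the 30% cap of €114,000.00)
Interest: €380,000.00 × ((1 + 0.011)^8 − 1) = €380,000.00 × 0.0914636… = €34,756.1566…
Penalties + interest = €38,000.0000 + €34,756.1566… = €72,756.16

€72,756.16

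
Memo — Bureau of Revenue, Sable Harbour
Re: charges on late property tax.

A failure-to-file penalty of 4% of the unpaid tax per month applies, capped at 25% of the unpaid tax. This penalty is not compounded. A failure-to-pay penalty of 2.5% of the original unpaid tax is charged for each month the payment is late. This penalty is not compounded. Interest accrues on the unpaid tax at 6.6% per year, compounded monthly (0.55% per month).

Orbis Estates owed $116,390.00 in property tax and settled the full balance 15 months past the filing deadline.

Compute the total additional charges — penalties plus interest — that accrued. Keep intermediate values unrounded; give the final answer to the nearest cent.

$82,724.57

Failure-to-file: 15 × 4% × $116,390.00 = $69,834.00, capped at 25% × $116,390.00 = $29,097.50
Failure-to-pay penalty: 15 × 2.5% × $116,390.00 = $43,646.25
Interest: $116,390.00 × ((1 + 0.0055)^15 − 1) = $116,390.00 × 0.0857532… = $9,980.8167…
Penalties + interest = $72,743.7500 + $9,980.8167… = $82,724.57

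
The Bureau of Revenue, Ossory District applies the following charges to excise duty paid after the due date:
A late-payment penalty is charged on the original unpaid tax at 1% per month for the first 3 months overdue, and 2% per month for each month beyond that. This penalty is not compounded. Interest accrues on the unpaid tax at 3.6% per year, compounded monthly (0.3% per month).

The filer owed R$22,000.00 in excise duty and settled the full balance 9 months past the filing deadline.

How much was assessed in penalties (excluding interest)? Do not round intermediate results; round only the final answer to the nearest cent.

Penalty, months 1–3: 3 × 1% × R$22,000.00 = R$660.00
Penalty, months 4–9: 6 × 2% × R$22,000.00 = R$2,640.00
Total penalty = R$660.00 + R$2,640.00 = R$3,300.00

R$3,300.00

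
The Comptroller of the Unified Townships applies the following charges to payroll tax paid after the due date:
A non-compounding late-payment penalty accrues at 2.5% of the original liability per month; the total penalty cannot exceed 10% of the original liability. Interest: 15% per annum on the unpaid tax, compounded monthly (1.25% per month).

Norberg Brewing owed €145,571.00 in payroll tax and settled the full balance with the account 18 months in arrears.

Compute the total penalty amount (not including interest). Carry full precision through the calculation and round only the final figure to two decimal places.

€14,557.10

Penalty (uncapped): 18 × 2.5% × €145,571.00 = €65,506.95; cap = 10% × €145,571.00 = €14,557.10 → penalty = €14,557.10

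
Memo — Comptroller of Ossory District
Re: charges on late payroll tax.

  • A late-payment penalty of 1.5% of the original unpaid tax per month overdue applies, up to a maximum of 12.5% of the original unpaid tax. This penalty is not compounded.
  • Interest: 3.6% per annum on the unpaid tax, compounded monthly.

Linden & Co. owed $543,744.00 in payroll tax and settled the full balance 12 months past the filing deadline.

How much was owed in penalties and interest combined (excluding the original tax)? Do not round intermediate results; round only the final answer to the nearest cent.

$87,869.02

Penalty (uncapped): 12 × 1.5% × $543,744.00 = $97,873.92; cap = 12.5% × $543,744.00 = $67,968.00 → penalty = $67,968.00
Interest (3.6%/yr ÷ 12 = 0.3%/month): $543,744.00 × ((1 + 0.003)^12 − 1) = $19,901.0197…
Penalties + interest = $67,968.0000 + $19,901.0197… = $87,869.02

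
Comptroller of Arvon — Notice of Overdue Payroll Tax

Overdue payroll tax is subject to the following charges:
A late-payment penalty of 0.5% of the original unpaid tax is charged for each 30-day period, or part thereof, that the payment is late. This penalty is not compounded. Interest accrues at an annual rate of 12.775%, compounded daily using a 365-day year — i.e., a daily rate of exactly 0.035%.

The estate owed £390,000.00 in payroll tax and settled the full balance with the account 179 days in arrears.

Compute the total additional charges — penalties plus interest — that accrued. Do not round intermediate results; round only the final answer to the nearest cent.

Penalty periods: ⌈179/30⌉ = 6; penalty = 6 × 0.5% × £390,000.00 = £11,700.00
Interest: £390,000.00 × ((1 + 0.00035)^179 − 1) = £390,000.00 × 0.06464248… = £25,210.5653…
Penalties + interest = £11,700.0000 + £25,210.5653… = £36,910.57

£36,910.57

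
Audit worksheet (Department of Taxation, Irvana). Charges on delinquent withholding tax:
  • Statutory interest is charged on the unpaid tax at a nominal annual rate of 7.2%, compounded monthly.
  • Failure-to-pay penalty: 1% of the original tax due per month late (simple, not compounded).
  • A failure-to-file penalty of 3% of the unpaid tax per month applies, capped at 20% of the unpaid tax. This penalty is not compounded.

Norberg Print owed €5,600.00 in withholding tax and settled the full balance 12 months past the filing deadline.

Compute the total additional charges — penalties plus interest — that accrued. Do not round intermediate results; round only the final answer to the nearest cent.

Failure-to-file: 12 × 3% × €5,600.00 = €2,016.00, capped at 20% × €5,600.00 = €1,120.00
Failure-to-pay penalty = 1% × €5,600.00 × 12 mo = €672.00
Interest (7.2%/yr ÷ 12 = 0.6%/month): €5,600.00 × ((1 + 0.006)^12 − 1) = €416.7753…
Penalties + interest = €1,792.0000 + €416.7753… = €2,208.78

€2,208.78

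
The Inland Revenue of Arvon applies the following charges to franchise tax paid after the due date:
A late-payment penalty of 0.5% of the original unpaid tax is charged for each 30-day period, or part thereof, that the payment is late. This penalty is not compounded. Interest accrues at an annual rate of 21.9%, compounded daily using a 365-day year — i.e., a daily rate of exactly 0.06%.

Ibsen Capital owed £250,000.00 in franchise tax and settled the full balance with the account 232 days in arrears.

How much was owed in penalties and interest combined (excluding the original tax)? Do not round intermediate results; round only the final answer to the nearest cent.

£47,326.49

Penalty periods: ⌈232/30⌉ = 8; penalty = 8 × 0.5% × £250,000.00 = £10,000.00
Interest: £250,000.00 × ((1 + 0.0006)^232 − 1) = £250,000.00 × 0.14930597… = £37,326.4927…
Penalties + interest = £10,000.0000 + £37,326.4927… = £47,326.49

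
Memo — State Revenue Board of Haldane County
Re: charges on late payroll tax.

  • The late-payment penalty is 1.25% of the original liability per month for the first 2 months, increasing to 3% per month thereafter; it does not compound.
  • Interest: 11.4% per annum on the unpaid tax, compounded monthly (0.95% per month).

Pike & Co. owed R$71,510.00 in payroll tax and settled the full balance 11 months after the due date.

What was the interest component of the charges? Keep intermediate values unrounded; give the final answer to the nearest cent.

Interest: R$71,510.00 × ((1 + 0.0095)^11 − 1) = R$71,510.00 × 0.1096079… = R$7,838.0638…

R$7,838.06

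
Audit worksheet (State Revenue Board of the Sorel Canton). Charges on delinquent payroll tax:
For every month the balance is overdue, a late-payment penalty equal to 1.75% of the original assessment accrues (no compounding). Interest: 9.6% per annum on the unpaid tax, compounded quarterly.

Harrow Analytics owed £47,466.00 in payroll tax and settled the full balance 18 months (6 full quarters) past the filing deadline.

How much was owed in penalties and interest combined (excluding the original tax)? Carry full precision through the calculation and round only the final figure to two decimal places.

£22,210.36

Late-payment penalty = 1.75% × £47,466.00 × 18 mo = £14,951.79
Interest (9.6%/yr ÷ 4 = 2.4%/quarter): £47,466.00 × ((1 + 0.024)^6 − 1) = £7,258.5721…
Penalties + interest = £14,951.7900 + £7,258.5721… = £22,210.36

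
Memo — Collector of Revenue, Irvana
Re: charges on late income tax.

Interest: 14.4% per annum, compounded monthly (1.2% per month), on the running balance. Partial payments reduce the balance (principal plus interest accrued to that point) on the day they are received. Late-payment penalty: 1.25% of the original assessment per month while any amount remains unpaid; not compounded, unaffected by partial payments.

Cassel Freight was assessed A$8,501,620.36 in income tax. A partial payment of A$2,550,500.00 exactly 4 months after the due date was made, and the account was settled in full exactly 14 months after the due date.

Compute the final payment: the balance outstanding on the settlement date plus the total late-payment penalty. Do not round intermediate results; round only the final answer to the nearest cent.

A$8,660,982.23

Balance at month 4: A$8,501,620.3600 × (1 + 0.012)^4 = A$8,917,102.4768…
After A$2,550,500.00 payment: A$8,917,102.4768… − A$2,550,500.00 = A$6,366,602.4768…
Balance at month 14: A$6,366,602.4768… × (1 + 0.012)^10 = A$7,173,198.6637…
Penalty: 14 × 1.25% × A$8,501,620.36 = A$1,487,783.56…
Final settlement = outstanding balance + penalty = A$7,173,198.6637… + A$1,487,783.56… = A$8,660,982.23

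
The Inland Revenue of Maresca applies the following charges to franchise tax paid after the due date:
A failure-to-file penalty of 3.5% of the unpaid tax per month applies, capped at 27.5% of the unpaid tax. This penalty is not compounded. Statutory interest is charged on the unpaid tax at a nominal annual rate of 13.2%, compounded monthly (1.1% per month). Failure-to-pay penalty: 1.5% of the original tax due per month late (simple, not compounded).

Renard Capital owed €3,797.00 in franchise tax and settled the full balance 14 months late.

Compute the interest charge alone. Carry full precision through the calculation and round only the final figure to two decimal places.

€628.44

Interest: €3,797.00 × ((1 + 0.011)^14 − 1) = €3,797.00 × 0.1655105… = €628.4432…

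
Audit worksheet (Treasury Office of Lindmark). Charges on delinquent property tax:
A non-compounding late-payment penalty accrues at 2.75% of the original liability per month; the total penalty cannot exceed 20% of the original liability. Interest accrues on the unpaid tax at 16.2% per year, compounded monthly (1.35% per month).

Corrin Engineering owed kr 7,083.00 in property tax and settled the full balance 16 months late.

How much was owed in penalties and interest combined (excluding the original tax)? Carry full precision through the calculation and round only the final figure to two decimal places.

Penalty (uncapped): 16 × 2.75% × kr 7,083.00 = kr 3,116.52; cap = 20% × kr 7,083.00 = kr 1,416.60 → penalty = kr 1,416.60
Interest: kr 7,083.00 × ((1 + 0.0135)^16 − 1) = kr 7,083.00 × 0.2393103… = kr 1,695.0346…
Penalties + interest = kr 1,416.6000 + kr 1,695.0346… = kr 3,111.63

kr 3,111.63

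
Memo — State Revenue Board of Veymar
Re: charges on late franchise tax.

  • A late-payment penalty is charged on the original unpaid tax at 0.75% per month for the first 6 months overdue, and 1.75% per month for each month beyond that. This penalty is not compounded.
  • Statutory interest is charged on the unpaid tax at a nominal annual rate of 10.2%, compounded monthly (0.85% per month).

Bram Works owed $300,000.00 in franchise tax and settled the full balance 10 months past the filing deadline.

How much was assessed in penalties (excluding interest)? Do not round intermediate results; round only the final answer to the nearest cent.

Penalty, months 1–6: 6 × 0.75% × $300,000.00 = $13,500.00
Penalty, months 7–10: 4 × 1.75% × $300,000.00 = $21,000.00
Total penalty = $13,500.00 + $21,000.00 = $34,500.00

$34,500.00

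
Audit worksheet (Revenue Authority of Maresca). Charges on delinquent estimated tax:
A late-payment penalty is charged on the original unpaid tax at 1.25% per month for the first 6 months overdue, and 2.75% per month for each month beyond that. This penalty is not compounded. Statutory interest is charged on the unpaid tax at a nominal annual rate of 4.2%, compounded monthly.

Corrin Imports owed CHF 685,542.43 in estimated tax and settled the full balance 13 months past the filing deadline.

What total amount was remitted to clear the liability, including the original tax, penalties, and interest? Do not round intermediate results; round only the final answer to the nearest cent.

Penalty, months 1–6: 6 × 1.25% × CHF 685,542.43 = CHF 51,415.68…
Penalty, months 7–13: 7 × 2.75% × CHF 685,542.43 = CHF 131,966.92…
Interest (4.2%/yr ÷ 12 = 0.35%/month): CHF 685,542.43 × ((1 + 0.0035)^13 − 1) = CHF 31,855.6967…
Total = CHF 685,542.43 + CHF 183,382.6000… + CHF 31,855.6967… = CHF 900,780.73

CHF 900,780.73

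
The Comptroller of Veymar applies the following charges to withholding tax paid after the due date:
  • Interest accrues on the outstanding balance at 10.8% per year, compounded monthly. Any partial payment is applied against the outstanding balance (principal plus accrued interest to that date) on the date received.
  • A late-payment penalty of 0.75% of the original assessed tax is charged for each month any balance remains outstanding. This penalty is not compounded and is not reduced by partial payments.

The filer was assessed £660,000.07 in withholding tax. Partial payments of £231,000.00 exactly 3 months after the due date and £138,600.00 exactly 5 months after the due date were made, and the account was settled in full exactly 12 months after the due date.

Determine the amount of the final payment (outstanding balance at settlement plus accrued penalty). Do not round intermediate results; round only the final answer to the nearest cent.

Monthly rate = 10.8% ÷ 12 = 0.9%
Balance at month 3: £660,000.0700 × (1 + 0.009)^3 = £677,980.9330…
After £231,000.00 payment: £677,980.9330… − £231,000.00 = £446,980.9330…
Balance at month 5: £446,980.9330… × (1 + 0.009)^2 = £455,062.7953…
After £138,600.00 payment: £455,062.7953… − £138,600.00 = £316,462.7953…
Balance at month 12: £316,462.7953… × (1 + 0.009)^7 = £336,946.4022…
Penalty: 12 × 0.75% × £660,000.07 = £59,400.01…
Final settlement = outstanding balance + penalty = £336,946.4022… + £59,400.01… = £396,346.41

£396,346.41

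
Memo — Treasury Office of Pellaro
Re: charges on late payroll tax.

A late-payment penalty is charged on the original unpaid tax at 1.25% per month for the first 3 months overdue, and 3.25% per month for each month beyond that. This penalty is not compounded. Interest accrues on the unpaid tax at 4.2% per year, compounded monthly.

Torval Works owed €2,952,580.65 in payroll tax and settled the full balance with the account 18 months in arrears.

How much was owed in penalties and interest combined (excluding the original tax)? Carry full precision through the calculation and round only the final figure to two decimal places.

Penalty, months 1–3: 3 × 1.25% × €2,952,580.65 = €110,721.77…
Penalty, months 4–18: 15 × 3.25% × €2,952,580.65 = €1,439,383.07…
Interest (4.2%/yr ÷ 12 = 0.35%/month): €2,952,580.65 × ((1 + 0.0035)^18 − 1) = €191,651.1234…
Penalties + interest = €1,550,104.8413… + €191,651.1234… = €1,741,755.96

€1,741,755.96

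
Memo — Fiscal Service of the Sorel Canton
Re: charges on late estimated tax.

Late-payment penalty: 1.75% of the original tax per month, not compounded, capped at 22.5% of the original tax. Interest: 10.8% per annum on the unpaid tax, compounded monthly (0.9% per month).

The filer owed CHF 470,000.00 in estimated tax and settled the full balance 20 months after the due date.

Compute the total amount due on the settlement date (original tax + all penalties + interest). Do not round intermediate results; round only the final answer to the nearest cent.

CHF 667,989.28

Penalty (uncapped): 20 × 1.75% × CHF 470,000.00 = CHF 164,500.00; cap = 22.5% × CHF 470,000.00 = CHF 105,750.00 → penalty = CHF 105,750.00
Interest: CHF 470,000.00 × ((1 + 0.009)^20 − 1) = CHF 470,000.00 × 0.1962538… = CHF 92,239.2787…
Total = CHF 470,000.00 + CHF 105,750.0000 + CHF 92,239.2787… = CHF 667,989.28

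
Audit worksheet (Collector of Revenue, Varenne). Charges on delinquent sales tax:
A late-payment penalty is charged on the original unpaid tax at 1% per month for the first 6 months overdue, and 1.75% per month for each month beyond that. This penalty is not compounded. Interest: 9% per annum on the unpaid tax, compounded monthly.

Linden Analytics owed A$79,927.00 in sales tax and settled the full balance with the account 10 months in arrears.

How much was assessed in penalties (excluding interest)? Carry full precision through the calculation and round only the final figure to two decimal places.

A$10,390.51

Penalty, months 1–6: 6 × 1% × A$79,927.00 = A$4,795.62
Penalty, months 7–10: 4 × 1.75% × A$79,927.00 = A$5,594.89
Total penalty = A$4,795.62 + A$5,594.89 = A$10,390.51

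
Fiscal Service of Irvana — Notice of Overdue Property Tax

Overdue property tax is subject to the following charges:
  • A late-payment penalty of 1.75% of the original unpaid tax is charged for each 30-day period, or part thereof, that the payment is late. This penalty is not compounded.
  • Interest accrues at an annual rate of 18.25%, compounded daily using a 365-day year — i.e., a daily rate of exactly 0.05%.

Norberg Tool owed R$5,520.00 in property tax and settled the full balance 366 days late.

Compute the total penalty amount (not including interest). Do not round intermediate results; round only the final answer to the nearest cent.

R$1,255.80

Penalty periods: ⌈366/30⌉ = 13; penalty = 13 × 1.75% × R$5,520.00 = R$1,255.80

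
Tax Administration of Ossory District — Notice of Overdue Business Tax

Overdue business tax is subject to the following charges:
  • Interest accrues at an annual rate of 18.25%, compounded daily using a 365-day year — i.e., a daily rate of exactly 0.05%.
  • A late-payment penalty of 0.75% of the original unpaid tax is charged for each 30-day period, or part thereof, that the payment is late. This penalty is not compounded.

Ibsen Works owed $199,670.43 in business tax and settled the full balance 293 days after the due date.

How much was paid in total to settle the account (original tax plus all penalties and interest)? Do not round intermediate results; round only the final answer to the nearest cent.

$246,140.24

Penalty periods: ⌈293/30⌉ = 10; penalty = 10 × 0.75% × $199,670.43 = $14,975.28…
Interest: $199,670.43 × ((1 + 0.0005)^293 − 1) = $199,670.43 × 0.15773254… = $31,494.5245…
Total = $199,670.43 + $14,975.2823… + $31,494.5245… = $246,140.24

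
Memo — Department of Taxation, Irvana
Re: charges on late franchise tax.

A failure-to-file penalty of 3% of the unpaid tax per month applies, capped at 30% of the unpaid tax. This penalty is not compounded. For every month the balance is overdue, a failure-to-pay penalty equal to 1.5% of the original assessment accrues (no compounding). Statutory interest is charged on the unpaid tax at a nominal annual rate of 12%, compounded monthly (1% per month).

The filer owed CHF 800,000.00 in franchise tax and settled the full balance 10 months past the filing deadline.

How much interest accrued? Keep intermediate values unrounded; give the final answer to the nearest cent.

CHF 83,697.70

Interest: CHF 800,000.00 × ((1 + 0.01)^10 − 1) = CHF 800,000.00 × 0.1046221… = CHF 83,697.7003…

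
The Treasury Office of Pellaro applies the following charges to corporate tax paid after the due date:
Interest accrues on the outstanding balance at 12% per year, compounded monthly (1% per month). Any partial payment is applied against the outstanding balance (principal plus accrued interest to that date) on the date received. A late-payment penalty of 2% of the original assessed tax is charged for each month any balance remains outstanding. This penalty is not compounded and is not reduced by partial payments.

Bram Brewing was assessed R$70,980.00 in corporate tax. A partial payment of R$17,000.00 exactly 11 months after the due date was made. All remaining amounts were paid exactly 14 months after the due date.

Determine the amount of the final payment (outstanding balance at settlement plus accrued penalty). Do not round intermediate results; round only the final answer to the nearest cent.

Balance at month 11: R$70,980.0000 × (1 + 0.01)^11 = R$79,190.1392…
After R$17,000.00 payment: R$79,190.1392… − R$17,000.00 = R$62,190.1392…
Balance at month 14: R$62,190.1392… × (1 + 0.01)^3 = R$64,074.5627…
Penalty: 14 × 2% × R$70,980.00 = R$19,874.40
Final settlement = outstanding balance + penalty = R$64,074.5627… + R$19,874.40 = R$83,948.96

R$83,948.96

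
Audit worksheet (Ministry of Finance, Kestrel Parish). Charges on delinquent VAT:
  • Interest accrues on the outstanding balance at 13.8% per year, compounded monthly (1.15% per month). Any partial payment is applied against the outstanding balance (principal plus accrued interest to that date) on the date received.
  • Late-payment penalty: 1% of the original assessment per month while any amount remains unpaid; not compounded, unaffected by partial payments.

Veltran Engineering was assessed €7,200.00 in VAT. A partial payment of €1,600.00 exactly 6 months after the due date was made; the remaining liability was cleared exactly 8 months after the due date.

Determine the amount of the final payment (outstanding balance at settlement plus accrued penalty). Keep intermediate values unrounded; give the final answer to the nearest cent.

Balance at month 6: €7,200.0000 × (1 + 0.0115)^6 = €7,711.3039…
After €1,600.00 payment: €7,711.3039… − €1,600.00 = €6,111.3039…
Balance at month 8: €6,111.3039… × (1 + 0.0115)^2 = €6,252.6721…
Penalty: 8 × 1% × €7,200.00 = €576.00
Final settlement = outstanding balance + penalty = €6,252.6721… + €576.00 = €6,828.67

€6,828.67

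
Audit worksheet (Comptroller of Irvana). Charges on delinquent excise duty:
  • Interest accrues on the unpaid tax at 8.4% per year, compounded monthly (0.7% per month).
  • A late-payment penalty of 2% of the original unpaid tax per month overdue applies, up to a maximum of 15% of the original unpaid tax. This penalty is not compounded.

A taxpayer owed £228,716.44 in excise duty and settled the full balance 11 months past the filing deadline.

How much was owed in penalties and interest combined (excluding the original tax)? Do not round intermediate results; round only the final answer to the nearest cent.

£52,548.15

Penalty (uncapped): 11 × 2% × £228,716.44 = £50,317.62…; cap = 15% × £228,716.44 = £34,307.47… → penalty = £34,307.47…
Interest: £228,716.44 × ((1 + 0.007)^11 − 1) = £228,716.44 × 0.0797524… = £18,240.6839…
Penalties + interest = £34,307.4660 + £18,240.6839… = £52,548.15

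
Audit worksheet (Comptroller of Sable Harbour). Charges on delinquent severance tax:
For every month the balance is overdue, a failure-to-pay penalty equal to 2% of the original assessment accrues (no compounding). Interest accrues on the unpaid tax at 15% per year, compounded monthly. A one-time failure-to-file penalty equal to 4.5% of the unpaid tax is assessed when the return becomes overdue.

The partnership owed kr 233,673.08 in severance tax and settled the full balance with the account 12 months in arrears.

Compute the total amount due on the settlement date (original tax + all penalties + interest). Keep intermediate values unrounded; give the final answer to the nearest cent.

kr 337,833.91

Failure-to-file penalty: 4.5% × kr 233,673.08 = kr 10,515.29…
Failure-to-pay penalty = 2% × kr 233,673.08 × 12 mo = kr 56,081.54…
Interest (15%/yr ÷ 12 = 1.25%/month): kr 233,673.08 × ((1 + 0.0125)^12 − 1) = kr 37,564.0033…
Total = kr 233,673.08 + kr 66,596.8278 + kr 37,564.0033… = kr 337,833.91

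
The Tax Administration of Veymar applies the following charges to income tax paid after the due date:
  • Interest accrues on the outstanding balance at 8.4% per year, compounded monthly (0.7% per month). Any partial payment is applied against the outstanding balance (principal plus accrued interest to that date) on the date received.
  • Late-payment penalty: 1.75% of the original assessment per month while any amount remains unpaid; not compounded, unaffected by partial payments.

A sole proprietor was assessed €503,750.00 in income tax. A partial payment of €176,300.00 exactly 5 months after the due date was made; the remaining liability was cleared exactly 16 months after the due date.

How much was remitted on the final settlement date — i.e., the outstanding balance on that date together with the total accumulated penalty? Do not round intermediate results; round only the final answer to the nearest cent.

€513,920.70

Balance at month 5: €503,750.0000 × (1 + 0.007)^5 = €521,629.8214…
After €176,300.00 payment: €521,629.8214… − €176,300.00 = €345,329.8214…
Balance at month 16: €345,329.8214… × (1 + 0.007)^11 = €372,870.7018…
Penalty: 16 × 1.75% × €503,750.00 = €141,050.00
Final settlement = outstanding balance + penalty = €372,870.7018… + €141,050.00 = €513,920.70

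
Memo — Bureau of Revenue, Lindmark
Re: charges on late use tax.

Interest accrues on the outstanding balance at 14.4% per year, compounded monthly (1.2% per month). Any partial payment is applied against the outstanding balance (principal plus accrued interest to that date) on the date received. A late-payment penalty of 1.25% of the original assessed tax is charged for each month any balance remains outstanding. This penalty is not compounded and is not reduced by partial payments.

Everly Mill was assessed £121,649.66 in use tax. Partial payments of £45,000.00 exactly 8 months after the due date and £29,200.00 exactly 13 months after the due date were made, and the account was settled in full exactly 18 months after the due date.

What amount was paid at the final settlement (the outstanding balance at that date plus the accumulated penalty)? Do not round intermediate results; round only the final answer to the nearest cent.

Balance at month 8: £121,649.6600 × (1 + 0.012)^8 = £133,830.4689…
After £45,000.00 payment: £133,830.4689… − £45,000.00 = £88,830.4689…
Balance at month 13: £88,830.4689… × (1 + 0.012)^5 = £94,289.7571…
After £29,200.00 payment: £94,289.7571… − £29,200.00 = £65,089.7571…
Balance at month 18: £65,089.7571… × (1 + 0.012)^5 = £69,090.0033…
Penalty: 18 × 1.25% × £121,649.66 = £27,371.17…
Final settlement = outstanding balance + penalty = £69,090.0033… + £27,371.17… = £96,461.18

£96,461.18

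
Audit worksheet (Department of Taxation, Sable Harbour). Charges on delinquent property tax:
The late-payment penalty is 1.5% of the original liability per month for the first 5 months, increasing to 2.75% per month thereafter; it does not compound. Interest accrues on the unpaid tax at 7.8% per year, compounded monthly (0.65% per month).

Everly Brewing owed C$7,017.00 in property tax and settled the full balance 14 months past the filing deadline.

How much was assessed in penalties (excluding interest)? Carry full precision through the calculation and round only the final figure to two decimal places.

Penalty, months 1–5: 5 × 1.5% × C$7,017.00 = C$526.28…
Penalty, months 6–14: 9 × 2.75% × C$7,017.00 = C$1,736.71…
Total penalty = C$526.28… + C$1,736.71… = C$2,262.98

C$2,262.98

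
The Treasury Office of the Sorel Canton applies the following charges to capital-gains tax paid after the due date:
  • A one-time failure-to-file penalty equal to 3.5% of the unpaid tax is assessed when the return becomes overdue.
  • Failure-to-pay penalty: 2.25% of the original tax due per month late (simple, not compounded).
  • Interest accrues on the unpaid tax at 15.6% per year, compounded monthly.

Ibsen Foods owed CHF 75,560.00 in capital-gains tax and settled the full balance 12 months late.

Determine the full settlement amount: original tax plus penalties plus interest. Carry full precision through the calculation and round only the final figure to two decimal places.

Failure-to-file penalty: 3.5% × CHF 75,560.00 = CHF 2,644.60
Failure-to-pay penalty = 2.25% × CHF 75,560.00 × 12 mo = CHF 20,401.20
Interest (15.6%/yr ÷ 12 = 1.3%/month): CHF 75,560.00 × ((1 + 0.013)^12 − 1) = CHF 12,667.7682…
Total = CHF 75,560.00 + CHF 23,045.8000 + CHF 12,667.7682… = CHF 111,273.57

CHF 111,273.57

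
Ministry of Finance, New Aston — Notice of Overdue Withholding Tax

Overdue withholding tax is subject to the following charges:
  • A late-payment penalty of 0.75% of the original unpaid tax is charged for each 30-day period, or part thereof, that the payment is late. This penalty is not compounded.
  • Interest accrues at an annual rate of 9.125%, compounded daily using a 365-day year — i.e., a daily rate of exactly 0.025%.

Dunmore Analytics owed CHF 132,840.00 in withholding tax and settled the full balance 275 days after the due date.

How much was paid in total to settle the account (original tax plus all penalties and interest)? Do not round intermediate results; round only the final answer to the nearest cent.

CHF 152,255.79

Penalty periods: ⌈275/30⌉ = 10; penalty = 10 × 0.75% × CHF 132,840.00 = CHF 9,963.00
Interest: CHF 132,840.00 × ((1 + 0.00025)^275 − 1) = CHF 132,840.00 × 0.07115918… = CHF 9,452.7854…
Total = CHF 132,840.00 + CHF 9,963.0000 + CHF 9,452.7854… = CHF 152,255.79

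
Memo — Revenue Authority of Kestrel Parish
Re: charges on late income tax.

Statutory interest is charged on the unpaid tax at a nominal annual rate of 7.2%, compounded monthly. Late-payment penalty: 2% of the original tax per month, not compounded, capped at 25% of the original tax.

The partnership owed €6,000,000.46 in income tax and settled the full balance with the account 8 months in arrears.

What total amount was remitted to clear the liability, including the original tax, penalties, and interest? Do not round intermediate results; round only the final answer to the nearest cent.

€7,254,121.68

Penalty: 8 × 2% × €6,000,000.46 = €960,000.07… (below the 25% cap of €1,500,000.12…)
Interest (7.2%/yr ÷ 12 = 0.6%/month): €6,000,000.46 × ((1 + 0.006)^8 − 1) = €294,121.1455…
Total = €6,000,000.46 + €960,000.0736 + €294,121.1455… = €7,254,121.68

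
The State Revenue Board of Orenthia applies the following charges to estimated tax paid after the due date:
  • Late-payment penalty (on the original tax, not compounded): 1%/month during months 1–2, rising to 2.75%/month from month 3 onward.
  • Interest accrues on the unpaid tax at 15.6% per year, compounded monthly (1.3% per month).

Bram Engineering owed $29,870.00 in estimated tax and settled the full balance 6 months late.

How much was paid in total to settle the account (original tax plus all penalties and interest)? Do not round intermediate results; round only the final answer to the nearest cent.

Penalty, months 1–2: 2 × 1% × $29,870.00 = $597.40
Penalty, months 3–6: 4 × 2.75% × $29,870.00 = $3,285.70
Interest: $29,870.00 × ((1 + 0.013)^6 − 1) = $29,870.00 × 0.0805794… = $2,406.9058…
Total = $29,870.00 + $3,883.1000 + $2,406.9058… = $36,160.01

$36,160.01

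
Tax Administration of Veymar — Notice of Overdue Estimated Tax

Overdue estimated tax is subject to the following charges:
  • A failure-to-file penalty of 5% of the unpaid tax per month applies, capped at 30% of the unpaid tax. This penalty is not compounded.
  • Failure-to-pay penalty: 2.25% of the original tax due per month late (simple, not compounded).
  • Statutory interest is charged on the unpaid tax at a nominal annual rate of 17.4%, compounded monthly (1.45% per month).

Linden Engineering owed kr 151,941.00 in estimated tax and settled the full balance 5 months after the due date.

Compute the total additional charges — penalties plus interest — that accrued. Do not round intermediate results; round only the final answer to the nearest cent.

Failure-to-file: 5 × 5% × kr 151,941.00 = kr 37,985.25 (under the 30% cap)
Failure-to-pay penalty: 5 × 2.25% × kr 151,941.00 = kr 17,093.36…
Interest: kr 151,941.00 × ((1 + 0.0145)^5 − 1) = kr 151,941.00 × 0.0746332… = kr 11,339.8442…
Penalties + interest = kr 55,078.6125 + kr 11,339.8442… = kr 66,418.46

kr 66,418.46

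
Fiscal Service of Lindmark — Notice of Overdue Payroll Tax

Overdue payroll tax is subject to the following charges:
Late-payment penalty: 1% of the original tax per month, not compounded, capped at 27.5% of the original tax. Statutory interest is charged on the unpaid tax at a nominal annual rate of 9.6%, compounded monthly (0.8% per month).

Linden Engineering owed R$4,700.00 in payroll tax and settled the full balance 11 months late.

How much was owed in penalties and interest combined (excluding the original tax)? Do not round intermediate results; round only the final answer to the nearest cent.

R$947.55

Penalty: 11 × 1% × R$4,700.00 = R$517.00 (below the 27.5% cap of R$1,292.50)
Interest: R$4,700.00 × ((1 + 0.008)^11 − 1) = R$4,700.00 × 0.0916058… = R$430.5475…
Penalties + interest = R$517.0000 + R$430.5475… = R$947.55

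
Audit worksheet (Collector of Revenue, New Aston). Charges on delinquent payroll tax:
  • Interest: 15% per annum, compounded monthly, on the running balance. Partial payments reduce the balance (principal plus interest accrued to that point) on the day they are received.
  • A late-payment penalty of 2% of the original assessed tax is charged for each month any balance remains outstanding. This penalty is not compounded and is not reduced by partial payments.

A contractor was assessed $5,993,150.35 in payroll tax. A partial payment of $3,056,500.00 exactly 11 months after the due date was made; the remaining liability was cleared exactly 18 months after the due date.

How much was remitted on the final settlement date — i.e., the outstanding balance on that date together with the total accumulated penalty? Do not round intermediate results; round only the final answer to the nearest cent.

$6,318,248.01

Monthly rate = 15% ÷ 12 = 1.25%
Balance at month 11: $5,993,150.3500 × (1 + 0.0125)^11 = $6,870,692.6856…
After $3,056,500.00 payment: $6,870,692.6856… − $3,056,500.00 = $3,814,192.6856…
Balance at month 18: $3,814,192.6856… × (1 + 0.0125)^7 = $4,160,713.8849…
Penalty: 18 × 2% × $5,993,150.35 = $2,157,534.13…
Final settlement = outstanding balance + penalty = $4,160,713.8849… + $2,157,534.13… = $6,318,248.01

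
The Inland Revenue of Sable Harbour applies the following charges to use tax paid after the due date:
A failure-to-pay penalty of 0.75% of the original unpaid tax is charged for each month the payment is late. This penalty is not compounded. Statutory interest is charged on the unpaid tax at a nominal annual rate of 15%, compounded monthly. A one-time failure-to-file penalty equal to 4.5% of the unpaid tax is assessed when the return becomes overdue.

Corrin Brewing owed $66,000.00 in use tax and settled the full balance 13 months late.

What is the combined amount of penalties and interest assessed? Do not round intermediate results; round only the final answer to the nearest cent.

Failure-to-file penalty: 4.5% × $66,000.00 = $2,970.00
Failure-to-pay penalty = 0.75% × $66,000.00 × 13 mo = $6,435.00
Interest (15%/yr ÷ 12 = 1.25%/month): $66,000.00 × ((1 + 0.0125)^13 − 1) = $11,567.4206…
Penalties + interest = $9,405.0000 + $11,567.4206… = $20,972.42

$20,972.42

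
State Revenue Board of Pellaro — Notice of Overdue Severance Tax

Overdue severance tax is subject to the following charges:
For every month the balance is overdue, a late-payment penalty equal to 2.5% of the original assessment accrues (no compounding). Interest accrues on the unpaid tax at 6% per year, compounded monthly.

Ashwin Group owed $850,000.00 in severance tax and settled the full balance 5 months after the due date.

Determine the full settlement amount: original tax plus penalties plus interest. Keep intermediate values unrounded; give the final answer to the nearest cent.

Late-payment penalty = 2.5% × $850,000.00 × 5 mo = $106,250.00
Interest (6%/yr ÷ 12 = 0.5%/month): $850,000.00 × ((1 + 0.005)^5 − 1) = $21,463.5652…
Total = $850,000.00 + $106,250.0000 + $21,463.5652… = $977,713.57

$977,713.57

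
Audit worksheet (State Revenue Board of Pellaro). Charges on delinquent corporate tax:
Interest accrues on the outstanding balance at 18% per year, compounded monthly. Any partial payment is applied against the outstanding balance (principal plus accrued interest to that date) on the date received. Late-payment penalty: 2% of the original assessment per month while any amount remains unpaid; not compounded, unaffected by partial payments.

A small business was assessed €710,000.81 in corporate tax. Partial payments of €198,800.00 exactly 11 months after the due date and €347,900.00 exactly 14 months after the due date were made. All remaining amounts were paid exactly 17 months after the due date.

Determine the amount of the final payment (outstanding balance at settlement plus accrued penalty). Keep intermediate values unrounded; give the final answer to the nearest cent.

Monthly rate = 18% ÷ 12 = 1.5%
Balance at month 11: €710,000.8100 × (1 + 0.015)^11 = €836,344.6997…
After €198,800.00 payment: €836,344.6997… − €198,800.00 = €637,544.6997…
Balance at month 14: €637,544.6997… × (1 + 0.015)^3 = €666,666.7056…
After €347,900.00 payment: €666,666.7056… − €347,900.00 = €318,766.7056…
Balance at month 17: €318,766.7056… × (1 + 0.015)^3 = €333,327.4507…
Penalty: 17 × 2% × €710,000.81 = €241,400.28…
Final settlement = outstanding balance + penalty = €333,327.4507… + €241,400.28… = €574,727.73

€574,727.73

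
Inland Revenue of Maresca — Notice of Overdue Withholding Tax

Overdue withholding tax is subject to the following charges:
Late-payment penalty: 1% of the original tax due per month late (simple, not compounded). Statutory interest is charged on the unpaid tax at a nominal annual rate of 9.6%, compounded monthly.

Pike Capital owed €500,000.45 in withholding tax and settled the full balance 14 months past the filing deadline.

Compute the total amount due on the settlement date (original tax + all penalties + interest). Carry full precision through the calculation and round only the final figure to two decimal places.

€629,007.83

Late-payment penalty: 14 × 1% × €500,000.45 = €70,000.06…
Interest (9.6%/yr ÷ 12 = 0.8%/month): €500,000.45 × ((1 + 0.008)^14 − 1) = €59,007.3204…
Total = €500,000.45 + €70,000.0630 + €59,007.3204… = €629,007.83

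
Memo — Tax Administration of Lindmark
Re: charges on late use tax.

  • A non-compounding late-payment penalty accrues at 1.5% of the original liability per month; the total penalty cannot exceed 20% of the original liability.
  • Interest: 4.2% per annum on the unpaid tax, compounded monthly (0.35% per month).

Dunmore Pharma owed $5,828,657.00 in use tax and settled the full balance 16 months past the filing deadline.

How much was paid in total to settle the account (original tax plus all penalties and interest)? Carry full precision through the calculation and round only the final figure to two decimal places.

$7,329,502.87

Penalty (uncapped): 16 × 1.5% × $5,828,657.00 = $1,398,877.68; cap = 20% × $5,828,657.00 = $1,165,731.40 → penalty = $1,165,731.40
Interest: $5,828,657.00 × ((1 + 0.0035)^16 − 1) = $5,828,657.00 × 0.0574943… = $335,114.4692…
Total = $5,828,657.00 + $1,165,731.4000 + $335,114.4692… = $7,329,502.87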